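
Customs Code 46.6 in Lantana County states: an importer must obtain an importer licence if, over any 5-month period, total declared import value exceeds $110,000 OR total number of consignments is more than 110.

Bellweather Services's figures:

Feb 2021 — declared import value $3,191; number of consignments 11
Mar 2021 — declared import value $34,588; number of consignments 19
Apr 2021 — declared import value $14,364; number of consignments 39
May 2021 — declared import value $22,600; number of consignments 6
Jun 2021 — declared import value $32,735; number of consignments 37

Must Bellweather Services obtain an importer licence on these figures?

Total declared import value: $3,191 + $34,588 + $14,364 + $22,600 + $32,735 = $107,478 (≤ $110,000).
Total number of consignments: 11 + 19 + 39 + 6 + 37 = 112 (> 110).
The test is 'or': at least one threshold is exceeded.

Yes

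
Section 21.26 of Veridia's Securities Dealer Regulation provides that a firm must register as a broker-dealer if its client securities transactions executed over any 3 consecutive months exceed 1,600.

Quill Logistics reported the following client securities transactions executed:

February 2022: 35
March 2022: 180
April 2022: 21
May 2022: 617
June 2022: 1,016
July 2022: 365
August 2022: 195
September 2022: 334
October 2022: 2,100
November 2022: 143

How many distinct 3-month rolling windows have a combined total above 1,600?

February 2022–April 2022: 35 + 180 + 21 = 236 (under)
March 2022–May 2022: 180 + 21 + 617 = 818 (under)
April 2022–June 2022: 21 + 617 + 1,016 = 1,654 (over)
May 2022–July 2022: 617 + 1,016 + 365 = 1,998 (over)
June 2022–August 2022: 1,016 + 365 + 195 = 1,576 (under)
July 2022–September 2022: 365 + 195 + 334 = 894 (under)
August 2022–October 2022: 195 + 334 + 2,100 = 2,629 (over)
September 2022–November 2022: 334 + 2,100 + 143 = 2,577 (over)
4 windows exceed the threshold.

4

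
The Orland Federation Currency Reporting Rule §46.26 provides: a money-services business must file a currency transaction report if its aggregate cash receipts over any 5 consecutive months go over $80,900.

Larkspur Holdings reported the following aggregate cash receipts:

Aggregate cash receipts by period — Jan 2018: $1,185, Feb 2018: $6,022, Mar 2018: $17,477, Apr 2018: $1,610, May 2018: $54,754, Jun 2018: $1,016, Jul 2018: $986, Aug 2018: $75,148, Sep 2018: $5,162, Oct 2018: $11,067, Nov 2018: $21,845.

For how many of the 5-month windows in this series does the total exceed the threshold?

Jan 2018–May 2018: $1,185 + $6,022 + $17,477 + $1,610 + $54,754 = $81,048 (over)
Feb 2018–Jun 2018: $6,022 + $17,477 + $1,610 + $54,754 + $1,016 = $80,879 (under)
Mar 2018–Jul 2018: $17,477 + $1,610 + $54,754 + $1,016 + $986 = $75,843 (under)
Apr 2018–Aug 2018: $1,610 + $54,754 + $1,016 + $986 + $75,148 = $133,514 (over)
May 2018–Sep 2018: $54,754 + $1,016 + $986 + $75,148 + $5,162 = $137,066 (over)
Jun 2018–Oct 2018: $1,016 + $986 + $75,148 + $5,162 + $11,067 = $93,379 (over)
Jul 2018–Nov 2018: $986 + $75,148 + $5,162 + $11,067 + $21,845 = $114,208 (over)
5 windows exceed the threshold.

5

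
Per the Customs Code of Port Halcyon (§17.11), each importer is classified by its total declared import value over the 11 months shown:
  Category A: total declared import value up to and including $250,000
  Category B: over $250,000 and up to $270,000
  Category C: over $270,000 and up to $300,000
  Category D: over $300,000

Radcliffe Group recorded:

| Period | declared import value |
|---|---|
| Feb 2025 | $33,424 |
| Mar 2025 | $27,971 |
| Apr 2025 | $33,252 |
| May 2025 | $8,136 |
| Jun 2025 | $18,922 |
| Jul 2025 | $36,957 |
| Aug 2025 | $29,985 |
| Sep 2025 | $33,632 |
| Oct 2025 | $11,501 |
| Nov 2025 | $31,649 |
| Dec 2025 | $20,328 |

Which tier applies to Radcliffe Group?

Total declared import value: $33,424 + $27,971 + $33,252 + $8,136 + $18,922 + $36,957 + $29,985 + $33,632 + $11,501 + $31,649 + $20,328 = $285,757.
$270,000 < $285,757 ≤ $300,000, so Category C applies.

Category C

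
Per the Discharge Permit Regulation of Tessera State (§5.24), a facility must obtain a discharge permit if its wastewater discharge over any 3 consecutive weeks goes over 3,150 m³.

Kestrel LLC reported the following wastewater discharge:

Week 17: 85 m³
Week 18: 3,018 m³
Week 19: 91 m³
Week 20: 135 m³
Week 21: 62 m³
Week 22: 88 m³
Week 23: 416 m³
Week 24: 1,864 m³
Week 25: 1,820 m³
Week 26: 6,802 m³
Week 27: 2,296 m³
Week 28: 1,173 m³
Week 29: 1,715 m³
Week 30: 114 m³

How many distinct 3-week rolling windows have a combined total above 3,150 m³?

7

Week 17–Week 19: 85 m³ + 3,018 m³ + 91 m³ = 3,194 m³ (over)
Week 18–Week 20: 3,018 m³ + 91 m³ + 135 m³ = 3,244 m³ (over)
Week 19–Week 21: 91 m³ + 135 m³ + 62 m³ = 288 m³ (under)
Week 20–Week 22: 135 m³ + 62 m³ + 88 m³ = 285 m³ (under)
Week 21–Week 23: 62 m³ + 88 m³ + 416 m³ = 566 m³ (under)
Week 22–Week 24: 88 m³ + 416 m³ + 1,864 m³ = 2,368 m³ (under)
Week 23–Week 25: 416 m³ + 1,864 m³ + 1,820 m³ = 4,100 m³ (over)
Week 24–Week 26: 1,864 m³ + 1,820 m³ + 6,802 m³ = 10,486 m³ (over)
Week 25–Week 27: 1,820 m³ + 6,802 m³ + 2,296 m³ = 10,918 m³ (over)
Week 26–Week 28: 6,802 m³ + 2,296 m³ + 1,173 m³ = 10,271 m³ (over)
Week 27–Week 29: 2,296 m³ + 1,173 m³ + 1,715 m³ = 5,184 m³ (over)
Week 28–Week 30: 1,173 m³ + 1,715 m³ + 114 m³ = 3,002 m³ (under)
7 windows exceed the threshold.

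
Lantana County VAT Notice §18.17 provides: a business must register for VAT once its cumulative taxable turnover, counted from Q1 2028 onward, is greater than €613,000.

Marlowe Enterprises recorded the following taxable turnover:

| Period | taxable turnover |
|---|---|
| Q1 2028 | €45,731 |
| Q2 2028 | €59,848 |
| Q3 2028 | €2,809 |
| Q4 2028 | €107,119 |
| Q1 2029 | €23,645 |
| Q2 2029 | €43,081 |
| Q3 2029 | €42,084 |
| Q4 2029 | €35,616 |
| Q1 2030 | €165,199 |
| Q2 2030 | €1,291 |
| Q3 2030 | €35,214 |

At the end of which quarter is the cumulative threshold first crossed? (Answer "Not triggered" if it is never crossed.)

Not triggered

Through Q1 2028: €45,731
Through Q2 2028: €105,579
Through Q3 2028: €108,388
Through Q4 2028: €215,507
Through Q1 2029: €239,152
Through Q2 2029: €282,233
Through Q3 2029: €324,317
Through Q4 2029: €359,933
Through Q1 2030: €525,132
Through Q2 2030: €526,423
Through Q3 2030: €561,637
Final cumulative total €561,637 ≤ €613,000; the threshold is never exceeded.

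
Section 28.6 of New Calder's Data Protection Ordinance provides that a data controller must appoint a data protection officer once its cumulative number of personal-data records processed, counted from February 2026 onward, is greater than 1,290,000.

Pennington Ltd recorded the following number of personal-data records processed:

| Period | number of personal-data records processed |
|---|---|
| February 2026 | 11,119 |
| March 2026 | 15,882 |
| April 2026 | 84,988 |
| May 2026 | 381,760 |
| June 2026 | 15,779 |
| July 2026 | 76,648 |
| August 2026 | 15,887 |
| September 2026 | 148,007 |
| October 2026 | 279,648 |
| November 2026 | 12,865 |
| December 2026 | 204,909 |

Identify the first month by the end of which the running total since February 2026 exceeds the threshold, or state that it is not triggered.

Not triggered

Through February 2026: 11,119
Through March 2026: 27,001
Through April 2026: 111,989
Through May 2026: 493,749
Through June 2026: 509,528
Through July 2026: 586,176
Through August 2026: 602,063
Through September 2026: 750,070
Through October 2026: 1,029,718
Through November 2026: 1,042,583
Through December 2026: 1,247,492
Final cumulative total 1,247,492 ≤ 1,290,000; the threshold is never exceeded.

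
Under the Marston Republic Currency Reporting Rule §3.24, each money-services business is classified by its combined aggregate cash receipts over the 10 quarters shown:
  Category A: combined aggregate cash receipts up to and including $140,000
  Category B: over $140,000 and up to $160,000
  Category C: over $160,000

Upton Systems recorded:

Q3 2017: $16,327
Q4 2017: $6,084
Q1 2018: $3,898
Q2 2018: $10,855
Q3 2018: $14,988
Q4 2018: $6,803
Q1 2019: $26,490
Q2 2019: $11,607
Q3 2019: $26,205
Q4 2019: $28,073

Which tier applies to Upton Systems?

Combined aggregate cash receipts: $16,327 + $6,084 + $3,898 + $10,855 + $14,988 + $6,803 + $26,490 + $11,607 + $26,205 + $28,073 = $151,330.
$140,000 < $151,330 ≤ $160,000, so Category B applies.

Category B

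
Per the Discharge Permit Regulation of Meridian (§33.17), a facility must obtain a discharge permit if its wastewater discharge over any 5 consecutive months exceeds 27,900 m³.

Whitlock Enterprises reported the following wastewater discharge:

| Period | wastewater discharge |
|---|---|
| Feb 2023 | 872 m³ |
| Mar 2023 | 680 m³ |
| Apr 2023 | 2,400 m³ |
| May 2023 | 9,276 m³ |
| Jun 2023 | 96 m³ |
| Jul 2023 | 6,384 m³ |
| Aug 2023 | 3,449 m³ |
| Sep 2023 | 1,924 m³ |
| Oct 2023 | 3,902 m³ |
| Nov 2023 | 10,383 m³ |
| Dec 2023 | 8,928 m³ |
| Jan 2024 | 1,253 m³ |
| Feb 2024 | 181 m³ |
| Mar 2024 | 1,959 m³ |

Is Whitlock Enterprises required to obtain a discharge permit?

Yes

Feb 2023–Jun 2023: 872 m³ + 680 m³ + 2,400 m³ + 9,276 m³ + 96 m³ = 13,324 m³ (under)
Mar 2023–Jul 2023: 680 m³ + 2,400 m³ + 9,276 m³ + 96 m³ + 6,384 m³ = 18,836 m³ (under)
Apr 2023–Aug 2023: 2,400 m³ + 9,276 m³ + 96 m³ + 6,384 m³ + 3,449 m³ = 21,605 m³ (under)
May 2023–Sep 2023: 9,276 m³ + 96 m³ + 6,384 m³ + 3,449 m³ + 1,924 m³ = 21,129 m³ (under)
Jun 2023–Oct 2023: 96 m³ + 6,384 m³ + 3,449 m³ + 1,924 m³ + 3,902 m³ = 15,755 m³ (under)
Jul 2023–Nov 2023: 6,384 m³ + 3,449 m³ + 1,924 m³ + 3,902 m³ + 10,383 m³ = 26,042 m³ (under)
Aug 2023–Dec 2023: 3,449 m³ + 1,924 m³ + 3,902 m³ + 10,383 m³ + 8,928 m³ = 28,586 m³ (over)
Sep 2023–Jan 2024: 1,924 m³ + 3,902 m³ + 10,383 m³ + 8,928 m³ + 1,253 m³ = 26,390 m³ (under)
Oct 2023–Feb 2024: 3,902 m³ + 10,383 m³ + 8,928 m³ + 1,253 m³ + 181 m³ = 24,647 m³ (under)
Nov 2023–Mar 2024: 10,383 m³ + 8,928 m³ + 1,253 m³ + 181 m³ + 1,959 m³ = 22,704 m³ (under)
At least one window exceeds 27,900 m³.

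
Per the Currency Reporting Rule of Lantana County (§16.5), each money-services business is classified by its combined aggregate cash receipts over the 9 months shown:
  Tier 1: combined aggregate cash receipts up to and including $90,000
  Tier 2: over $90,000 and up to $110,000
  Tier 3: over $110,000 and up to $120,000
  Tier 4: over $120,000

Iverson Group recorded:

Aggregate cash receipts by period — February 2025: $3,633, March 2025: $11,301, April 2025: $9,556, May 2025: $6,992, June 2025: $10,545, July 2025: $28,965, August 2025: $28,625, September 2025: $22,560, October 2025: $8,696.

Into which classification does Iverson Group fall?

Combined aggregate cash receipts: $3,633 + $11,301 + $9,556 + $6,992 + $10,545 + $28,965 + $28,625 + $22,560 + $8,696 = $130,873.
$130,873 > $120,000, so Tier 4 applies.

Tier 4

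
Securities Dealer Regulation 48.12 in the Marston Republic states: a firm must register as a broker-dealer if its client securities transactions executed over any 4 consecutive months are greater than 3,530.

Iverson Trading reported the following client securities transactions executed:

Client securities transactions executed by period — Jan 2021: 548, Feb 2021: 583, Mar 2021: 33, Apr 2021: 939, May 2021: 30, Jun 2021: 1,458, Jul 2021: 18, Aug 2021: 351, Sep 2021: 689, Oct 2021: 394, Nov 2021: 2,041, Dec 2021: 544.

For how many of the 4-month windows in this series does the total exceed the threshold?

Jan 2021–Apr 2021: 548 + 583 + 33 + 939 = 2,103 (under)
Feb 2021–May 2021: 583 + 33 + 939 + 30 = 1,585 (under)
Mar 2021–Jun 2021: 33 + 939 + 30 + 1,458 = 2,460 (under)
Apr 2021–Jul 2021: 939 + 30 + 1,458 + 18 = 2,445 (under)
May 2021–Aug 2021: 30 + 1,458 + 18 + 351 = 1,857 (under)
Jun 2021–Sep 2021: 1,458 + 18 + 351 + 689 = 2,516 (under)
Jul 2021–Oct 2021: 18 + 351 + 689 + 394 = 1,452 (under)
Aug 2021–Nov 2021: 351 + 689 + 394 + 2,041 = 3,475 (under)
Sep 2021–Dec 2021: 689 + 394 + 2,041 + 544 = 3,668 (over)
1 window exceeds the threshold.

1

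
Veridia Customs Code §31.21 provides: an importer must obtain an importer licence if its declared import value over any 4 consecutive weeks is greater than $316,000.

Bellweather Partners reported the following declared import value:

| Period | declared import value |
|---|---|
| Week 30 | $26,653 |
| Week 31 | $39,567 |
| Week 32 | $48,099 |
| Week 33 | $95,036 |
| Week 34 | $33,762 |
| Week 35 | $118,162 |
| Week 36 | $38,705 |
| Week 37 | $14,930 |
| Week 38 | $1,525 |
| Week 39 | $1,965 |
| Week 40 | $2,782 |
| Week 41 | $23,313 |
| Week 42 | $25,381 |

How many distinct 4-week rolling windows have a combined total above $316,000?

0

Week 30–Week 33: $26,653 + $39,567 + $48,099 + $95,036 = $209,355 (under)
Week 31–Week 34: $39,567 + $48,099 + $95,036 + $33,762 = $216,464 (under)
Week 32–Week 35: $48,099 + $95,036 + $33,762 + $118,162 = $295,059 (under)
Week 33–Week 36: $95,036 + $33,762 + $118,162 + $38,705 = $285,665 (under)
Week 34–Week 37: $33,762 + $118,162 + $38,705 + $14,930 = $205,559 (under)
Week 35–Week 38: $118,162 + $38,705 + $14,930 + $1,525 = $173,322 (under)
Week 36–Week 39: $38,705 + $14,930 + $1,525 + $1,965 = $57,125 (under)
Week 37–Week 40: $14,930 + $1,525 + $1,965 + $2,782 = $21,202 (under)
Week 38–Week 41: $1,525 + $1,965 + $2,782 + $23,313 = $29,585 (under)
Week 39–Week 42: $1,965 + $2,782 + $23,313 + $25,381 = $53,441 (under)
0 windows exceed the threshold.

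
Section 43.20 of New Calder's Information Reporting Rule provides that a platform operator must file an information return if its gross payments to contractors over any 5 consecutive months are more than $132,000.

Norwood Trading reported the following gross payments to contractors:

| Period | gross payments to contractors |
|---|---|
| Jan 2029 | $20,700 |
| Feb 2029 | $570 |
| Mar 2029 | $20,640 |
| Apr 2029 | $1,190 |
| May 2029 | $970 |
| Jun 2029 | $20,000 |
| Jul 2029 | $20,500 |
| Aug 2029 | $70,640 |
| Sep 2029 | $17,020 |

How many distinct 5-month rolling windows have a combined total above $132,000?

0

Jan 2029–May 2029: $20,700 + $570 + $20,640 + $1,190 + $970 = $44,070 (under)
Feb 2029–Jun 2029: $570 + $20,640 + $1,190 + $970 + $20,000 = $43,370 (under)
Mar 2029–Jul 2029: $20,640 + $1,190 + $970 + $20,000 + $20,500 = $63,300 (under)
Apr 2029–Aug 2029: $1,190 + $970 + $20,000 + $20,500 + $70,640 = $113,300 (under)
May 2029–Sep 2029: $970 + $20,000 + $20,500 + $70,640 + $17,020 = $129,130 (under)
0 windows exceed the threshold.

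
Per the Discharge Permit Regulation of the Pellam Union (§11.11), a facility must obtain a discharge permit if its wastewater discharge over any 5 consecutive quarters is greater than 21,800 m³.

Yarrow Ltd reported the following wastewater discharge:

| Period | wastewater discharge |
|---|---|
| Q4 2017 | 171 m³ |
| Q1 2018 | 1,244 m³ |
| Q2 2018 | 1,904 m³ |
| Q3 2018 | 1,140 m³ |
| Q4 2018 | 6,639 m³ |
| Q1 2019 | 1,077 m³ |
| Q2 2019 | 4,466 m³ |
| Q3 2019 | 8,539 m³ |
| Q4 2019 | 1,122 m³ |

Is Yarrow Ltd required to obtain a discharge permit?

Yes

Q4 2017–Q4 2018: 171 m³ + 1,244 m³ + 1,904 m³ + 1,140 m³ + 6,639 m³ = 11,098 m³ (under)
Q1 2018–Q1 2019: 1,244 m³ + 1,904 m³ + 1,140 m³ + 6,639 m³ + 1,077 m³ = 12,004 m³ (under)
Q2 2018–Q2 2019: 1,904 m³ + 1,140 m³ + 6,639 m³ + 1,077 m³ + 4,466 m³ = 15,226 m³ (under)
Q3 2018–Q3 2019: 1,140 m³ + 6,639 m³ + 1,077 m³ + 4,466 m³ + 8,539 m³ = 21,861 m³ (over)
Q4 2018–Q4 2019: 6,639 m³ + 1,077 m³ + 4,466 m³ + 8,539 m³ + 1,122 m³ = 21,843 m³ (over)
At least one window exceeds 21,800 m³.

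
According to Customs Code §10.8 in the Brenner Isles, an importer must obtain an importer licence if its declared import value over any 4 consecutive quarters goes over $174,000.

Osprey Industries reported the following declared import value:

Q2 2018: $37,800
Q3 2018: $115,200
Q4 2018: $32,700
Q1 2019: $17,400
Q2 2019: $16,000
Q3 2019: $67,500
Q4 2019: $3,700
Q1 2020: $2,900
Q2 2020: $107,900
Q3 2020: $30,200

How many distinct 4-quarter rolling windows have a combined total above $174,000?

Q2 2018–Q1 2019: $37,800 + $115,200 + $32,700 + $17,400 = $203,100 (over)
Q3 2018–Q2 2019: $115,200 + $32,700 + $17,400 + $16,000 = $181,300 (over)
Q4 2018–Q3 2019: $32,700 + $17,400 + $16,000 + $67,500 = $133,600 (under)
Q1 2019–Q4 2019: $17,400 + $16,000 + $67,500 + $3,700 = $104,600 (under)
Q2 2019–Q1 2020: $16,000 + $67,500 + $3,700 + $2,900 = $90,100 (under)
Q3 2019–Q2 2020: $67,500 + $3,700 + $2,900 + $107,900 = $182,000 (over)
Q4 2019–Q3 2020: $3,700 + $2,900 + $107,900 + $30,200 = $144,700 (under)
3 windows exceed the threshold.

3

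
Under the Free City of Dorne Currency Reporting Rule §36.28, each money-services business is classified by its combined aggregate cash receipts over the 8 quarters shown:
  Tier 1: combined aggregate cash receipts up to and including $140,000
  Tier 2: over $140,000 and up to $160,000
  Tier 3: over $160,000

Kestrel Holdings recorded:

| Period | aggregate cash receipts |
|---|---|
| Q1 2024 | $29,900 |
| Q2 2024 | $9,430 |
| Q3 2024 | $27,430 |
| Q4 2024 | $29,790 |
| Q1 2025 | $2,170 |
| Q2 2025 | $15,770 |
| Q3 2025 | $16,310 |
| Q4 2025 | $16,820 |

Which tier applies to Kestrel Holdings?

Tier 2

Combined aggregate cash receipts: $29,900 + $9,430 + $27,430 + $29,790 + $2,170 + $15,770 + $16,310 + $16,820 = $147,620.
$140,000 < $147,620 ≤ $160,000, so Tier 2 applies.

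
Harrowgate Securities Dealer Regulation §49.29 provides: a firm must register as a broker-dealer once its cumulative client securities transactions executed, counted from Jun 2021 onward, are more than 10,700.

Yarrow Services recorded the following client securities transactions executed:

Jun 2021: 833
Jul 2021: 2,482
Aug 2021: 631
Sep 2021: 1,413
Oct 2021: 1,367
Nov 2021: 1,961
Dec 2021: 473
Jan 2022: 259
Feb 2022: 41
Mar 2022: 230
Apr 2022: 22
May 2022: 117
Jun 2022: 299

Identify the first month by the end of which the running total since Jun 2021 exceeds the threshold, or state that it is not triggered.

Not triggered

Through Jun 2021: 833
Through Jul 2021: 3,315
Through Aug 2021: 3,946
Through Sep 2021: 5,359
Through Oct 2021: 6,726
Through Nov 2021: 8,687
Through Dec 2021: 9,160
Through Jan 2022: 9,419
Through Feb 2022: 9,460
Through Mar 2022: 9,690
Through Apr 2022: 9,712
Through May 2022: 9,829
Through Jun 2022: 10,128
Final cumulative total 10,128 ≤ 10,700; the threshold is never exceeded.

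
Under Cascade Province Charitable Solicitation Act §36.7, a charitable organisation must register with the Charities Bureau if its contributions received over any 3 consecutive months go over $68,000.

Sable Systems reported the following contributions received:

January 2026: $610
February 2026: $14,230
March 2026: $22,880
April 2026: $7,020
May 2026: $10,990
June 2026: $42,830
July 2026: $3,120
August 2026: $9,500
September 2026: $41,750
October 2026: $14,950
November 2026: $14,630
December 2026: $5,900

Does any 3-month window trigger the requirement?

January 2026–March 2026: $610 + $14,230 + $22,880 = $37,720 (under)
February 2026–April 2026: $14,230 + $22,880 + $7,020 = $44,130 (under)
March 2026–May 2026: $22,880 + $7,020 + $10,990 = $40,890 (under)
April 2026–June 2026: $7,020 + $10,990 + $42,830 = $60,840 (under)
May 2026–July 2026: $10,990 + $42,830 + $3,120 = $56,940 (under)
June 2026–August 2026: $42,830 + $3,120 + $9,500 = $55,450 (under)
July 2026–September 2026: $3,120 + $9,500 + $41,750 = $54,370 (under)
August 2026–October 2026: $9,500 + $41,750 + $14,950 = $66,200 (under)
September 2026–November 2026: $41,750 + $14,950 + $14,630 = $71,330 (over)
October 2026–December 2026: $14,950 + $14,630 + $5,900 = $35,480 (under)
At least one window exceeds $68,000.

Yes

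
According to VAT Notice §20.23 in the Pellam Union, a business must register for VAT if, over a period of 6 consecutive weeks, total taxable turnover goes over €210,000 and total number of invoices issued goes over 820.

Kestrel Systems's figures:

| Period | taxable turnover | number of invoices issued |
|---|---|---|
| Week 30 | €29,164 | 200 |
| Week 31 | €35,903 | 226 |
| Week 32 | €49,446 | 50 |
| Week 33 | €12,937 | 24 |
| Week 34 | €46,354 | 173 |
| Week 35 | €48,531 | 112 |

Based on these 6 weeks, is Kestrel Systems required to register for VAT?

No

Total taxable turnover: €29,164 + €35,903 + €49,446 + €12,937 + €46,354 + €48,531 = €222,335 (> €210,000).
Total number of invoices issued: 200 + 226 + 50 + 24 + 173 + 112 = 785 (≤ 820).
The test is 'and': the rule requires both, and at least one is not exceeded.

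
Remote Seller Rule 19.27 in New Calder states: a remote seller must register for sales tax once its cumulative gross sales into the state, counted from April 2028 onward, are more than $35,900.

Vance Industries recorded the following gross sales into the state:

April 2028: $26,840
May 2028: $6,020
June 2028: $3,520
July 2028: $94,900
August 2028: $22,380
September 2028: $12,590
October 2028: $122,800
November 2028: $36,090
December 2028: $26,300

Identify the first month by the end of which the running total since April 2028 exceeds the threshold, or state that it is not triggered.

June 2028

Through April 2028: $26,840
Through May 2028: $32,860
Through June 2028: $36,380 ← exceeds threshold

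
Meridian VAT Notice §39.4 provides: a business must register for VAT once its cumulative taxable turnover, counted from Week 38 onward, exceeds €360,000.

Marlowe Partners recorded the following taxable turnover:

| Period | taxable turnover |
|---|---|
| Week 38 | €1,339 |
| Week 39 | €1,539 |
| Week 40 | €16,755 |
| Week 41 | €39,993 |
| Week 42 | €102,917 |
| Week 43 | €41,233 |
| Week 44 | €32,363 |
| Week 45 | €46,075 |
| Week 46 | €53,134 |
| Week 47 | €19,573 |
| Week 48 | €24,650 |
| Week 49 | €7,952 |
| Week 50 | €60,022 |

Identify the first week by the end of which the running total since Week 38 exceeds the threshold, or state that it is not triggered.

Week 48

Through Week 38: €1,339
Through Week 39: €2,878
Through Week 40: €19,633
Through Week 41: €59,626
Through Week 42: €162,543
Through Week 43: €203,776
Through Week 44: €236,139
Through Week 45: €282,214
Through Week 46: €335,348
Through Week 47: €354,921
Through Week 48: €379,571 ← exceeds threshold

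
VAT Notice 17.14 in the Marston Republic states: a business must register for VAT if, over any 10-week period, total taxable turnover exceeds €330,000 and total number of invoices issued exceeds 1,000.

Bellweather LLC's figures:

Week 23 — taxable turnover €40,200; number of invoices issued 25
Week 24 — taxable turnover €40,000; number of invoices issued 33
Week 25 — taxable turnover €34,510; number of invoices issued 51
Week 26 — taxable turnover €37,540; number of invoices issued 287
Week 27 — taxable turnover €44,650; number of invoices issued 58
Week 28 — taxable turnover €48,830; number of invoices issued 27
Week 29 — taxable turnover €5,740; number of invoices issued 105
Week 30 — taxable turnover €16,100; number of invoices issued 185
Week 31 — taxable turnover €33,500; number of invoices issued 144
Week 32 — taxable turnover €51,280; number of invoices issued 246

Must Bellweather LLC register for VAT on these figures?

Yes

Total taxable turnover: €40,200 + €40,000 + €34,510 + €37,540 + €44,650 + €48,830 + €5,740 + €16,100 + €33,500 + €51,280 = €352,350 (> €330,000).
Total number of invoices issued: 25 + 33 + 51 + 287 + 58 + 27 + 105 + 185 + 144 + 246 = 1,161 (> 1,000).
The test is 'and': both thresholds are exceeded.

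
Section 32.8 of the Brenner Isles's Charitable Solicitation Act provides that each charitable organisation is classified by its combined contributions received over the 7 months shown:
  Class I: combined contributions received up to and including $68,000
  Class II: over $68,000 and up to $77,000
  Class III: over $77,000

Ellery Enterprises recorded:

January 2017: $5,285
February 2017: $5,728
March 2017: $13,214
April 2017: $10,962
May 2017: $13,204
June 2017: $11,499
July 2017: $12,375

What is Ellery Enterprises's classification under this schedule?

Combined contributions received: $5,285 + $5,728 + $13,214 + $10,962 + $13,204 + $11,499 + $12,375 = $72,267.
$68,000 < $72,267 ≤ $77,000, so Class II applies.

Class II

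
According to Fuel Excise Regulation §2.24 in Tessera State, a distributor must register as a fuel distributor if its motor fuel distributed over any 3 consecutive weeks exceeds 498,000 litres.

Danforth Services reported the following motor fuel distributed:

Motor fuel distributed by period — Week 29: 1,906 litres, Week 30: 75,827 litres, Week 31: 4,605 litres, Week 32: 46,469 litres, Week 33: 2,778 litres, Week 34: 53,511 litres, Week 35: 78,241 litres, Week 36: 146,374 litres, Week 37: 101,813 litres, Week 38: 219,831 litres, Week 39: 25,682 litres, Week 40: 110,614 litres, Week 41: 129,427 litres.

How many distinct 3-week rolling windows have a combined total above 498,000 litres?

0

Week 29–Week 31: 1,906 litres + 75,827 litres + 4,605 litres = 82,338 litres (under)
Week 30–Week 32: 75,827 litres + 4,605 litres + 46,469 litres = 126,901 litres (under)
Week 31–Week 33: 4,605 litres + 46,469 litres + 2,778 litres = 53,852 litres (under)
Week 32–Week 34: 46,469 litres + 2,778 litres + 53,511 litres = 102,758 litres (under)
Week 33–Week 35: 2,778 litres + 53,511 litres + 78,241 litres = 134,530 litres (under)
Week 34–Week 36: 53,511 litres + 78,241 litres + 146,374 litres = 278,126 litres (under)
Week 35–Week 37: 78,241 litres + 146,374 litres + 101,813 litres = 326,428 litres (under)
Week 36–Week 38: 146,374 litres + 101,813 litres + 219,831 litres = 468,018 litres (under)
Week 37–Week 39: 101,813 litres + 219,831 litres + 25,682 litres = 347,326 litres (under)
Week 38–Week 40: 219,831 litres + 25,682 litres + 110,614 litres = 356,127 litres (under)
Week 39–Week 41: 25,682 litres + 110,614 litres + 129,427 litres = 265,723 litres (under)
0 windows exceed the threshold.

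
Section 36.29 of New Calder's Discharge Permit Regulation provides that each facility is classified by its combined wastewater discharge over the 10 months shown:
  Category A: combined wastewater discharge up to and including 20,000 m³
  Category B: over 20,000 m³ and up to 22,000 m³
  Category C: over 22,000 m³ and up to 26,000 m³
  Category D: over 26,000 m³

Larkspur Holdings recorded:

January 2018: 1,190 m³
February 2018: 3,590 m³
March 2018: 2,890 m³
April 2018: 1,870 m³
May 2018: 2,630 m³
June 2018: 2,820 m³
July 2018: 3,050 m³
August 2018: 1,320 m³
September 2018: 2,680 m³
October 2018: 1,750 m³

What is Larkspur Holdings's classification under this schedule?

Category C

Combined wastewater discharge: 1,190 m³ + 3,590 m³ + 2,890 m³ + 1,870 m³ + 2,630 m³ + 2,820 m³ + 3,050 m³ + 1,320 m³ + 2,680 m³ + 1,750 m³ = 23,790 m³.
22,000 m³ < 23,790 m³ ≤ 26,000 m³, so Category C applies.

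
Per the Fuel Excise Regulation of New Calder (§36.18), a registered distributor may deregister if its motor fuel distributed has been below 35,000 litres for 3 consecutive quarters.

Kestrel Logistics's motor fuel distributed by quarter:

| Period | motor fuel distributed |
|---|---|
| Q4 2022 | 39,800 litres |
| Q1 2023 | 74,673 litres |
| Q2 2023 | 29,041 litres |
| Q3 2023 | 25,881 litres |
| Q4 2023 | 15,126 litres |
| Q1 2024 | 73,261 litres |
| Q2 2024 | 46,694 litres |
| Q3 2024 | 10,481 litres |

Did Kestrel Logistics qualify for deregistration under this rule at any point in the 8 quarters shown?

Yes

Quarters below 35,000 litres: Q2 2023, Q3 2023, Q4 2023, Q3 2024.
Longest run of consecutive quarters below the threshold: 3.
3 ≥ 3, so Kestrel Logistics became eligible.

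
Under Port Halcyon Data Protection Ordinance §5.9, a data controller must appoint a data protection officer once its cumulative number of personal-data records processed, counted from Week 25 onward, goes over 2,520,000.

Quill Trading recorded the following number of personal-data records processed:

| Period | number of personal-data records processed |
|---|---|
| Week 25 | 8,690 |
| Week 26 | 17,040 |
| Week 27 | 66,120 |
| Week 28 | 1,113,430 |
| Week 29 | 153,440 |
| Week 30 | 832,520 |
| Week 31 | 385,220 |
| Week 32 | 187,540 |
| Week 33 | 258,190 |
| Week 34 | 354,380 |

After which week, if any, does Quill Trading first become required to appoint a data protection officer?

Through Week 25: 8,690
Through Week 26: 25,730
Through Week 27: 91,850
Through Week 28: 1,205,280
Through Week 29: 1,358,720
Through Week 30: 2,191,240
Through Week 31: 2,576,460 ← exceeds threshold

Week 31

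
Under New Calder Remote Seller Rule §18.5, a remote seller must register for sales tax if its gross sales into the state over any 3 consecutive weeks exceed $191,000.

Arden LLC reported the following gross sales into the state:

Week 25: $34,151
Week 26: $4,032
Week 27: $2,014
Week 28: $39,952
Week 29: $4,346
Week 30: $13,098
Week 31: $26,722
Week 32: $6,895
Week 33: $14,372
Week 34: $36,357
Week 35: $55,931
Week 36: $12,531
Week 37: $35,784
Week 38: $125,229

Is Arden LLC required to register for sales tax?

No

Week 25–Week 27: $34,151 + $4,032 + $2,014 = $40,197 (under)
Week 26–Week 28: $4,032 + $2,014 + $39,952 = $45,998 (under)
Week 27–Week 29: $2,014 + $39,952 + $4,346 = $46,312 (under)
Week 28–Week 30: $39,952 + $4,346 + $13,098 = $57,396 (under)
Week 29–Week 31: $4,346 + $13,098 + $26,722 = $44,166 (under)
Week 30–Week 32: $13,098 + $26,722 + $6,895 = $46,715 (under)
Week 31–Week 33: $26,722 + $6,895 + $14,372 = $47,989 (under)
Week 32–Week 34: $6,895 + $14,372 + $36,357 = $57,624 (under)
Week 33–Week 35: $14,372 + $36,357 + $55,931 = $106,660 (under)
Week 34–Week 36: $36,357 + $55,931 + $12,531 = $104,819 (under)
Week 35–Week 37: $55,931 + $12,531 + $35,784 = $104,246 (under)
Week 36–Week 38: $12,531 + $35,784 + $125,229 = $173,544 (under)
No window exceeds $191,000.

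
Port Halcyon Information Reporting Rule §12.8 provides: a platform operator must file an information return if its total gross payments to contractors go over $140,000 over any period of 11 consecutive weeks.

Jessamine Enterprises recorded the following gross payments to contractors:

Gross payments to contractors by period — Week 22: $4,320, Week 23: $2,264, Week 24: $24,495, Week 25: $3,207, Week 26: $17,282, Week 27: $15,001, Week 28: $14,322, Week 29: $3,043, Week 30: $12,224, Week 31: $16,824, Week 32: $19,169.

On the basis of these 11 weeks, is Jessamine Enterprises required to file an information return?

No

Total gross payments to contractors: $4,320 + $2,264 + $24,495 + $3,207 + $17,282 + $15,001 + $14,322 + $3,043 + $12,224 + $16,824 + $19,169 = $132,151.
$132,151 ≤ $140,000, so the threshold is not exceeded.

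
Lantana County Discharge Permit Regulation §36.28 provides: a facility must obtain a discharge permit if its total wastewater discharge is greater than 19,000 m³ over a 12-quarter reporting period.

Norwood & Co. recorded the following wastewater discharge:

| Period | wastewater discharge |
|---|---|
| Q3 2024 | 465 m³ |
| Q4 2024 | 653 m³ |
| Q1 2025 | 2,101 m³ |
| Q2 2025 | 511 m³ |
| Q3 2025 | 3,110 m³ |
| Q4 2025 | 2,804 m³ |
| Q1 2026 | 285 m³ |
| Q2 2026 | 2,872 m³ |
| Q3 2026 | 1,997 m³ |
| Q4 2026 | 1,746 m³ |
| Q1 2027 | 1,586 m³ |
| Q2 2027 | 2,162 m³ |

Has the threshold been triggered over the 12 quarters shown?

Total wastewater discharge: 465 m³ + 653 m³ + 2,101 m³ + 511 m³ + 3,110 m³ + 2,804 m³ + 285 m³ + 2,872 m³ + 1,997 m³ + 1,746 m³ + 1,586 m³ + 2,162 m³ = 20,292 m³.
20,292 m³ > 19,000 m³, so the threshold is exceeded.

Yes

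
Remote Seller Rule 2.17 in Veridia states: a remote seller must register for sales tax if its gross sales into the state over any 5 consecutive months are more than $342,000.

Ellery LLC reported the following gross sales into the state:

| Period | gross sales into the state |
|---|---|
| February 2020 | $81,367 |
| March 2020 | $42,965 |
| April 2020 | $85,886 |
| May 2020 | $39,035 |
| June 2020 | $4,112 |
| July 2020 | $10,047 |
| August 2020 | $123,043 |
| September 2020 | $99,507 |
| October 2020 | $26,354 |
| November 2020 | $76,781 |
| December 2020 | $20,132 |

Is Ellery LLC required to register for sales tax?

February 2020–June 2020: $81,367 + $42,965 + $85,886 + $39,035 + $4,112 = $253,365 (under)
March 2020–July 2020: $42,965 + $85,886 + $39,035 + $4,112 + $10,047 = $182,045 (under)
April 2020–August 2020: $85,886 + $39,035 + $4,112 + $10,047 + $123,043 = $262,123 (under)
May 2020–September 2020: $39,035 + $4,112 + $10,047 + $123,043 + $99,507 = $275,744 (under)
June 2020–October 2020: $4,112 + $10,047 + $123,043 + $99,507 + $26,354 = $263,063 (under)
July 2020–November 2020: $10,047 + $123,043 + $99,507 + $26,354 + $76,781 = $335,732 (under)
August 2020–December 2020: $123,043 + $99,507 + $26,354 + $76,781 + $20,132 = $345,817 (over)
At least one window exceeds $342,000.

Yes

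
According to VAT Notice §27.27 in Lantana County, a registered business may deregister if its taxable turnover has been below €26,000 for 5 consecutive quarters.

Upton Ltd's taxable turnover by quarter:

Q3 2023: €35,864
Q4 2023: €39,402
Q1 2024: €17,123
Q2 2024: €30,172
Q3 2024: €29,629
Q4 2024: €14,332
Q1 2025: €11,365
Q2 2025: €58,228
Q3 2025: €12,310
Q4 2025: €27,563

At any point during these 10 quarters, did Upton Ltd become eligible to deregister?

Quarters below €26,000: Q1 2024, Q4 2024, Q1 2025, Q3 2025.
Longest run of consecutive quarters below the threshold: 2.
2 < 5, so Upton Ltd never became eligible.

No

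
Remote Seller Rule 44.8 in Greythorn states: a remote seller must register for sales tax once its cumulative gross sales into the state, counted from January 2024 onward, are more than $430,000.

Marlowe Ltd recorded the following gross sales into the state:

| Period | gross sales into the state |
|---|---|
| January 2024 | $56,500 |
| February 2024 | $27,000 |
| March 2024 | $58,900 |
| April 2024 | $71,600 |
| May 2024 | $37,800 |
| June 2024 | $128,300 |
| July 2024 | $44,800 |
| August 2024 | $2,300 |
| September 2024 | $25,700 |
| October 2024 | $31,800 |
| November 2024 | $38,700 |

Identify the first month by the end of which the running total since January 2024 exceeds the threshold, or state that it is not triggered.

September 2024

Through January 2024: $56,500
Through February 2024: $83,500
Through March 2024: $142,400
Through April 2024: $214,000
Through May 2024: $251,800
Through June 2024: $380,100
Through July 2024: $424,900
Through August 2024: $427,200
Through September 2024: $452,900 ← exceeds threshold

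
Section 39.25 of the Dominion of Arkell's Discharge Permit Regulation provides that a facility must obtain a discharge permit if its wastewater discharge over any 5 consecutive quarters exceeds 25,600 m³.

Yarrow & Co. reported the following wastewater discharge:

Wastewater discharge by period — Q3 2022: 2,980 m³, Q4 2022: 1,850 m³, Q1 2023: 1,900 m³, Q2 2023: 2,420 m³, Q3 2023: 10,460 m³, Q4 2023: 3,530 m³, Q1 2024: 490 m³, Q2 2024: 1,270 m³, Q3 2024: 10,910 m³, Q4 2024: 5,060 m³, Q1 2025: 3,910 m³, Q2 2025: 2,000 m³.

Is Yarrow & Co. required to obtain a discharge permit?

Yes

Q3 2022–Q3 2023: 2,980 m³ + 1,850 m³ + 1,900 m³ + 2,420 m³ + 10,460 m³ = 19,610 m³ (under)
Q4 2022–Q4 2023: 1,850 m³ + 1,900 m³ + 2,420 m³ + 10,460 m³ + 3,530 m³ = 20,160 m³ (under)
Q1 2023–Q1 2024: 1,900 m³ + 2,420 m³ + 10,460 m³ + 3,530 m³ + 490 m³ = 18,800 m³ (under)
Q2 2023–Q2 2024: 2,420 m³ + 10,460 m³ + 3,530 m³ + 490 m³ + 1,270 m³ = 18,170 m³ (under)
Q3 2023–Q3 2024: 10,460 m³ + 3,530 m³ + 490 m³ + 1,270 m³ + 10,910 m³ = 26,660 m³ (over)
Q4 2023–Q4 2024: 3,530 m³ + 490 m³ + 1,270 m³ + 10,910 m³ + 5,060 m³ = 21,260 m³ (under)
Q1 2024–Q1 2025: 490 m³ + 1,270 m³ + 10,910 m³ + 5,060 m³ + 3,910 m³ = 21,640 m³ (under)
Q2 2024–Q2 2025: 1,270 m³ + 10,910 m³ + 5,060 m³ + 3,910 m³ + 2,000 m³ = 23,150 m³ (under)
At least one window exceeds 25,600 m³.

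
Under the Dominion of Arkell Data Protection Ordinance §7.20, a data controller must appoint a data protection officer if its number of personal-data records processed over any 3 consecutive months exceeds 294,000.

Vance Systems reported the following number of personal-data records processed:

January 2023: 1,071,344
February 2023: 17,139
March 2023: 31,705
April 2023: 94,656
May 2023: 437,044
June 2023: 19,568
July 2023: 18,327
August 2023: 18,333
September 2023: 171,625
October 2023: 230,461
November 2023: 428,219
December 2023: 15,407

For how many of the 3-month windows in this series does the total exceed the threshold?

7

January 2023–March 2023: 1,071,344 + 17,139 + 31,705 = 1,120,188 (over)
February 2023–April 2023: 17,139 + 31,705 + 94,656 = 143,500 (under)
March 2023–May 2023: 31,705 + 94,656 + 437,044 = 563,405 (over)
April 2023–June 2023: 94,656 + 437,044 + 19,568 = 551,268 (over)
May 2023–July 2023: 437,044 + 19,568 + 18,327 = 474,939 (over)
June 2023–August 2023: 19,568 + 18,327 + 18,333 = 56,228 (under)
July 2023–September 2023: 18,327 + 18,333 + 171,625 = 208,285 (under)
August 2023–October 2023: 18,333 + 171,625 + 230,461 = 420,419 (over)
September 2023–November 2023: 171,625 + 230,461 + 428,219 = 830,305 (over)
October 2023–December 2023: 230,461 + 428,219 + 15,407 = 674,087 (over)
7 windows exceed the threshold.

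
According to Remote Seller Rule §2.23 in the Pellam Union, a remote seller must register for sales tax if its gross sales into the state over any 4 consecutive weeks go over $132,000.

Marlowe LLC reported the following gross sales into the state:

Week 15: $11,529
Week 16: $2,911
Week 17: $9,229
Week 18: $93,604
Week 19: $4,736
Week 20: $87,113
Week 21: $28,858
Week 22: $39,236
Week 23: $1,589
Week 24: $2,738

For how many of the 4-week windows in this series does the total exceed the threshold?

4

Week 15–Week 18: $11,529 + $2,911 + $9,229 + $93,604 = $117,273 (under)
Week 16–Week 19: $2,911 + $9,229 + $93,604 + $4,736 = $110,480 (under)
Week 17–Week 20: $9,229 + $93,604 + $4,736 + $87,113 = $194,682 (over)
Week 18–Week 21: $93,604 + $4,736 + $87,113 + $28,858 = $214,311 (over)
Week 19–Week 22: $4,736 + $87,113 + $28,858 + $39,236 = $159,943 (over)
Week 20–Week 23: $87,113 + $28,858 + $39,236 + $1,589 = $156,796 (over)
Week 21–Week 24: $28,858 + $39,236 + $1,589 + $2,738 = $72,421 (under)
4 windows exceed the threshold.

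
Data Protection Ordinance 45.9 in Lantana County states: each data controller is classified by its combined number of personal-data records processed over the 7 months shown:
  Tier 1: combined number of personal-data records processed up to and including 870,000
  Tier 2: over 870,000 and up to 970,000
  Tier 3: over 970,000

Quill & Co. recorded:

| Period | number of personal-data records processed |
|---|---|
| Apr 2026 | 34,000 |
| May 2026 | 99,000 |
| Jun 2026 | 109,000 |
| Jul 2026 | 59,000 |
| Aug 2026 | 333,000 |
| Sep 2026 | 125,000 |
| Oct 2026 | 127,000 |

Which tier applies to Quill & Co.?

Combined number of personal-data records processed: 34,000 + 99,000 + 109,000 + 59,000 + 333,000 + 125,000 + 127,000 = 886,000.
870,000 < 886,000 ≤ 970,000, so Tier 2 applies.

Tier 2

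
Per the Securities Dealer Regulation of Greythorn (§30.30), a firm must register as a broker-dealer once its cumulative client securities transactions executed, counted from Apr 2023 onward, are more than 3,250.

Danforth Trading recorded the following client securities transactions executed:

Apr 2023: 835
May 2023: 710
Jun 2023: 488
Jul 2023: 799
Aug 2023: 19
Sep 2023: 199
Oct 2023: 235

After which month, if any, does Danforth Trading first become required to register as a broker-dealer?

Through Apr 2023: 835
Through May 2023: 1,545
Through Jun 2023: 2,033
Through Jul 2023: 2,832
Through Aug 2023: 2,851
Through Sep 2023: 3,050
Through Oct 2023: 3,285 ← exceeds threshold

Oct 2023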